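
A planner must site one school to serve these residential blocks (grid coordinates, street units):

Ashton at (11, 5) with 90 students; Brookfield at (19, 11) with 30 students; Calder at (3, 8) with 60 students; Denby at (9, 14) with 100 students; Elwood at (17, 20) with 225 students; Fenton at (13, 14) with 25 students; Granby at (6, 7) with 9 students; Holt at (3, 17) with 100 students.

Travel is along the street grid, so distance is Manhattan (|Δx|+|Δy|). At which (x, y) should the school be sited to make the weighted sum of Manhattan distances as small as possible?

(11, 17)

Manhattan distance separates: Σwᵢ(|x−xᵢ|+|y−yᵢ|) = Σwᵢ|x−xᵢ| + Σwᵢ|y−yᵢ|, so x and y are optimised independently as 1-D weighted medians.
Total weight W = 639; half = 319.5.
x-coordinate, sorted with cumulative weight:
  x=3 (Calder, w=60) cum 60
  x=3 (Holt, w=100) cum 160
  x=6 (Granby, w=9) cum 169
  x=9 (Denby, w=100) cum 269
  x=11 (Ashton, w=90) cum 359  ← median
  x=13 (Fenton, w=25) cum 384
  x=17 (Elwood, w=225) cum 609
  x=19 (Brookfield, w=30) cum 639
⇒ x* = 11
y-coordinate, sorted with cumulative weight:
  y=5 (Ashton, w=90) cum 90
  y=7 (Granby, w=9) cum 99
  y=8 (Calder, w=60) cum 159
  y=11 (Brookfield, w=30) cum 189
  y=14 (Denby, w=100) cum 289
  y=14 (Fenton, w=25) cum 314
  y=17 (Holt, w=100) cum 414  ← median
  y=20 (Elwood, w=225) cum 639
⇒ y* = 17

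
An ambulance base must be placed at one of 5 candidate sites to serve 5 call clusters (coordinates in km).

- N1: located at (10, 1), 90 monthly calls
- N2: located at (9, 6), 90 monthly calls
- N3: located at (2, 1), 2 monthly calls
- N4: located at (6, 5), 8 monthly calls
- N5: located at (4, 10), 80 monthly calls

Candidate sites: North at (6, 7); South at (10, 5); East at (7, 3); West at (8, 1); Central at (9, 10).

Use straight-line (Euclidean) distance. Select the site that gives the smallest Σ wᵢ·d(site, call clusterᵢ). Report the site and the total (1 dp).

South, total 1162.0 km

Total weighted distance at each candidate:
  North (6, 7): total = 1252.5
  South (10, 5): total = 1162.0
  East (7, 3): total = 1286.9
  West (8, 1): total = 1474.6
  Central (9, 10): total = 1644.4
Minimum is at South with total 1162.0 km.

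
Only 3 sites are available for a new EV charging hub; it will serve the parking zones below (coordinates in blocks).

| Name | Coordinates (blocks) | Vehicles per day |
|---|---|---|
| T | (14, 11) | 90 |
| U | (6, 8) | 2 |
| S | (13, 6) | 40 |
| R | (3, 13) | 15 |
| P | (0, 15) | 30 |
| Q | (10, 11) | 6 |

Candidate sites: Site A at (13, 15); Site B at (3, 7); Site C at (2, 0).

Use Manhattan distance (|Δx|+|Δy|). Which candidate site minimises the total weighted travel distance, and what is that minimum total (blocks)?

Site A, total 1450 blocks

Total weighted distance at each candidate:
  Site A (13, 15): total = 1450
  Site B (3, 7): total = 2284
  Site C (2, 0): total = 3608
Minimum is at Site A with total 1450 blocks.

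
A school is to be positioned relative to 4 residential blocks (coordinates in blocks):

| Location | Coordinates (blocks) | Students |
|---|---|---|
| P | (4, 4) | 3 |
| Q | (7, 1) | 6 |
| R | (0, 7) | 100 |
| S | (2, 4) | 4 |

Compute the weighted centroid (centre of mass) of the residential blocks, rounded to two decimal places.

The minimiser of Σwᵢ‖p−pᵢ‖² is the weighted centroid p* = (Σwᵢpᵢ)/(Σwᵢ).
Σwᵢ = 113.
Σwᵢxᵢ = 3·4 + 6·7 + 100·0 + 4·2 = 62.
Σwᵢyᵢ = 3·4 + 6·1 + 100·7 + 4·4 = 734.
x* = 62/113 = 0.55, y* = 734/113 = 6.50.

(0.55, 6.50)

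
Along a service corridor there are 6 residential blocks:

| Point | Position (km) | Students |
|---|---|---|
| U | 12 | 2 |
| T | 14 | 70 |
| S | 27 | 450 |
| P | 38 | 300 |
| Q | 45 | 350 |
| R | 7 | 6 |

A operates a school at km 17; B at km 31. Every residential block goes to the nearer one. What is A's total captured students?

The indifferent point is the midpoint (17+31)/2 = 24; residential blocks left of it (closer to A at 17) go to A, those right go to B.
  R at 7 (w=6) → A
  U at 12 (w=2) → A
  T at 14 (w=70) → A
  S at 27 (w=450) → B
  P at 38 (w=300) → B
  Q at 45 (w=350) → B
A captures 78; B captures 1100.

78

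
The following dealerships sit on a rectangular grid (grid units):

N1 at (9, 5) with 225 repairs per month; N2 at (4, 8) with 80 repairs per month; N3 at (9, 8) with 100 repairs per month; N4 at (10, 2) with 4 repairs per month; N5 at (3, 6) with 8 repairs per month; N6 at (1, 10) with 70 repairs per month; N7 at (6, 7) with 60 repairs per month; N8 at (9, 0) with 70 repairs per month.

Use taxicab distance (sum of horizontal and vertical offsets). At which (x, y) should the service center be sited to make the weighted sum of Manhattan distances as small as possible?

(9, 7)

Manhattan distance separates: Σwᵢ(|x−xᵢ|+|y−yᵢ|) = Σwᵢ|x−xᵢ| + Σwᵢ|y−yᵢ|, so x and y are optimised independently as 1-D weighted medians.
Total weight W = 617; half = 308.5.
x-coordinate, sorted with cumulative weight:
  x=1 (N6, w=70) cum 70
  x=3 (N5, w=8) cum 78
  x=4 (N2, w=80) cum 158
  x=6 (N7, w=60) cum 218
  x=9 (N1, w=225) cum 443  ← median
  x=9 (N3, w=100) cum 543
  x=9 (N8, w=70) cum 613
  x=10 (N4, w=4) cum 617
⇒ x* = 9
y-coordinate, sorted with cumulative weight:
  y=0 (N8, w=70) cum 70
  y=2 (N4, w=4) cum 74
  y=5 (N1, w=225) cum 299
  y=6 (N5, w=8) cum 307
  y=7 (N7, w=60) cum 367  ← median
  y=8 (N2, w=80) cum 447
  y=8 (N3, w=100) cum 547
  y=10 (N6, w=70) cum 617
⇒ y* = 7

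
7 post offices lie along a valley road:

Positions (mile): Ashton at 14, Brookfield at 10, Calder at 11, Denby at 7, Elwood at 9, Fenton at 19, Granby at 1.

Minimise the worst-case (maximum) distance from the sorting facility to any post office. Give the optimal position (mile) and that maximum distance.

The 1-center on a line is the midpoint of the two extreme points: leftmost at 1, rightmost at 19.
Optimal location = (1 + 19)/2 = 10; maximum distance = (19 − 1)/2 = 9.

location 10, max distance 9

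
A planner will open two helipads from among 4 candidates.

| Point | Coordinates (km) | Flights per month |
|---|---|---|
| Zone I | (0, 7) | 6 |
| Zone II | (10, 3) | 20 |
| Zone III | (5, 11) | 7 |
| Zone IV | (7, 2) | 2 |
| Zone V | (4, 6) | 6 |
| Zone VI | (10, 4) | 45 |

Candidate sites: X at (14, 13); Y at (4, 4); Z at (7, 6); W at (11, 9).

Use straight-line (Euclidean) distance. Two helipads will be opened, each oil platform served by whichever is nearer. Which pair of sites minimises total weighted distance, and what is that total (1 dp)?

Evaluate every pair (each demand assigned to the nearer of the two):
  {Y, Z}: total = 334.0
  {X, Z}: total = 353.2
  {Z, W}: total = 353.2
  {Y, W}: total = 444.6
  {X, Y}: total = 490.4
  {X, W}: total = 524.3
Best pair: {Y, Z} with total 334.0.

{Y, Z}, total 334.0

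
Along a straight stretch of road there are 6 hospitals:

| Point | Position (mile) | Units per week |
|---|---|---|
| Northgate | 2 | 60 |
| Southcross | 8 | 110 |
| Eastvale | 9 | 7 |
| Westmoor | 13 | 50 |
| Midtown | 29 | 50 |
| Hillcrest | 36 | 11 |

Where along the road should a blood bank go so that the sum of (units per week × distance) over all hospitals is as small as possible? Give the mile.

For a sum of weighted absolute distances on a line, the optimum is the weighted median (not the mean). Total weight W = 288; half-weight = 144.
Sort by position and accumulate weight:
  mile 2 (Northgate, w=60) → cum 60
  mile 8 (Southcross, w=110) → cum 170  ≥ 144 → median here
  mile 9 (Eastvale, w=7) → cum 177
  mile 13 (Westmoor, w=50) → cum 227
  mile 29 (Midtown, w=50) → cum 277
  mile 36 (Hillcrest, w=11) → cum 288
Optimal location: mile 8.

x = 8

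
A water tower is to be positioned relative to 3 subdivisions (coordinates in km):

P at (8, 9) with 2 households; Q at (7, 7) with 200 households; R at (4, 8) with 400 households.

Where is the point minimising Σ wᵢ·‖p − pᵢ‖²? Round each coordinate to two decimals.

(5.01, 7.67)

The minimiser of Σwᵢ‖p−pᵢ‖² is the weighted centroid p* = (Σwᵢpᵢ)/(Σwᵢ).
Σwᵢ = 602.
Σwᵢxᵢ = 2·8 + 200·7 + 400·4 = 3016.
Σwᵢyᵢ = 2·9 + 200·7 + 400·8 = 4618.
x* = 3016/602 = 5.01, y* = 4618/602 = 7.67.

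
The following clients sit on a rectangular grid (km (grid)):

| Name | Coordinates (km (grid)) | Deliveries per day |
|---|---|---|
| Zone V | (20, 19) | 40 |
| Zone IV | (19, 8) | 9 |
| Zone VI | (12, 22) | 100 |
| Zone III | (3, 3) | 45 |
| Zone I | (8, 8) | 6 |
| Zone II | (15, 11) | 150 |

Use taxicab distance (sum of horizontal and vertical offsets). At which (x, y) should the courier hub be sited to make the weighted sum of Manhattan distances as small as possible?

(15, 11)

Manhattan distance separates: Σwᵢ(|x−xᵢ|+|y−yᵢ|) = Σwᵢ|x−xᵢ| + Σwᵢ|y−yᵢ|, so x and y are optimised independently as 1-D weighted medians.
Total weight W = 350; half = 175.
x-coordinate, sorted with cumulative weight:
  x=3 (Zone III, w=45) cum 45
  x=8 (Zone I, w=6) cum 51
  x=12 (Zone VI, w=100) cum 151
  x=15 (Zone II, w=150) cum 301  ← median
  x=19 (Zone IV, w=9) cum 310
  x=20 (Zone V, w=40) cum 350
⇒ x* = 15
y-coordinate, sorted with cumulative weight:
  y=3 (Zone III, w=45) cum 45
  y=8 (Zone IV, w=9) cum 54
  y=8 (Zone I, w=6) cum 60
  y=11 (Zone II, w=150) cum 210  ← median
  y=19 (Zone V, w=40) cum 250
  y=22 (Zone VI, w=100) cum 350
⇒ y* = 11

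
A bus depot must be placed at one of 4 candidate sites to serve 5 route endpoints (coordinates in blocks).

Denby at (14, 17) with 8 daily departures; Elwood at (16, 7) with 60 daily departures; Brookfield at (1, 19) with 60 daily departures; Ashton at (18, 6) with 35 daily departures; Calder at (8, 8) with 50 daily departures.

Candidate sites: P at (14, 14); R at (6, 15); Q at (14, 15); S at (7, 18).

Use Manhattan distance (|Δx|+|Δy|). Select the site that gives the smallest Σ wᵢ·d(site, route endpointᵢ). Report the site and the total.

Total weighted distance at each candidate:
  P (14, 14): total = 2664
  R (6, 15): total = 2885
  Q (14, 15): total = 2741
  S (7, 18): total = 3039
Minimum is at P with total 2664 blocks.

P, total 2664 blocks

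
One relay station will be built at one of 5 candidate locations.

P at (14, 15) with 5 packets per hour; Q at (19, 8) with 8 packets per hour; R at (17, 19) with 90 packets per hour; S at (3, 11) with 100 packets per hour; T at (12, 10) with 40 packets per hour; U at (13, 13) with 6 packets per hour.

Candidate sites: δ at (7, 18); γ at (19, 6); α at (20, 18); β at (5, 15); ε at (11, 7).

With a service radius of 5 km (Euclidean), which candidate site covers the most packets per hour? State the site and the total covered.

β, covering 100

Coverage radius r = 5 km; a point is covered iff (Δx)²+(Δy)² ≤ 5² = 25.
  δ (7, 18): covers {none} → 0
  γ (19, 6): covers {Q} → 8
  α (20, 18): covers {R} → 90
  β (5, 15): covers {S} → 100
  ε (11, 7): covers {T} → 40
Maximum coverage at β: 100 packets per hour.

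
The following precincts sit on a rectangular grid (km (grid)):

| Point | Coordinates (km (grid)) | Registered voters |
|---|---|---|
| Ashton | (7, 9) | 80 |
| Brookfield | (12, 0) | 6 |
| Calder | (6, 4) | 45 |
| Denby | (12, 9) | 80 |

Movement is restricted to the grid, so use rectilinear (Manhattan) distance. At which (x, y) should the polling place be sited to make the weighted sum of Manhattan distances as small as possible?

Manhattan distance separates: Σwᵢ(|x−xᵢ|+|y−yᵢ|) = Σwᵢ|x−xᵢ| + Σwᵢ|y−yᵢ|, so x and y are optimised independently as 1-D weighted medians.
Total weight W = 211; half = 105.5.
x-coordinate, sorted with cumulative weight:
  x=6 (Calder, w=45) cum 45
  x=7 (Ashton, w=80) cum 125  ← median
  x=12 (Brookfield, w=6) cum 131
  x=12 (Denby, w=80) cum 211
⇒ x* = 7
y-coordinate, sorted with cumulative weight:
  y=0 (Brookfield, w=6) cum 6
  y=4 (Calder, w=45) cum 51
  y=9 (Ashton, w=80) cum 131  ← median
  y=9 (Denby, w=80) cum 211
⇒ y* = 9

(7, 9)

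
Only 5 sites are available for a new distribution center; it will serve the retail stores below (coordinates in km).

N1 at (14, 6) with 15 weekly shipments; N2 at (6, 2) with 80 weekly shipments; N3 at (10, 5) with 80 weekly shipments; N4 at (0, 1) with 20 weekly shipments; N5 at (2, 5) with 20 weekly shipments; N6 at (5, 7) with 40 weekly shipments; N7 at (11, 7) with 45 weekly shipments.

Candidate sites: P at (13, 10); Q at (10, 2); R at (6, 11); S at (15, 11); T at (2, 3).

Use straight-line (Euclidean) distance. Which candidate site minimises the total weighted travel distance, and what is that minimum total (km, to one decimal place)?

Total weighted distance at each candidate:
  P (13, 10): total = 2440.6
  Q (10, 2): total = 1529.0
  R (6, 11): total = 2268.9
  S (15, 11): total = 3051.8
  T (2, 3): total = 1914.9
Minimum is at Q with total 1529.0 km.

Q, total 1529.0 km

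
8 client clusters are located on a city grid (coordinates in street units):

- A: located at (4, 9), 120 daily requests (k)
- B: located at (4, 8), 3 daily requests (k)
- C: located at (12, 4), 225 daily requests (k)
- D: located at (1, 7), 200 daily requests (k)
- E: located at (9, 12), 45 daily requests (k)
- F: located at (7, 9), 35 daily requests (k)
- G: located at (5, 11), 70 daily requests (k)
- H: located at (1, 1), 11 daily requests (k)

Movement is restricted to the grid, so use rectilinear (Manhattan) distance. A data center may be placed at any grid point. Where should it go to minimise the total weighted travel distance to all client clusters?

(5, 7)

Manhattan distance separates: Σwᵢ(|x−xᵢ|+|y−yᵢ|) = Σwᵢ|x−xᵢ| + Σwᵢ|y−yᵢ|, so x and y are optimised independently as 1-D weighted medians.
Total weight W = 709; half = 354.5.
x-coordinate, sorted with cumulative weight:
  x=1 (D, w=200) cum 200
  x=1 (H, w=11) cum 211
  x=4 (A, w=120) cum 331
  x=4 (B, w=3) cum 334
  x=5 (G, w=70) cum 404  ← median
  x=7 (F, w=35) cum 439
  x=9 (E, w=45) cum 484
  x=12 (C, w=225) cum 709
⇒ x* = 5
y-coordinate, sorted with cumulative weight:
  y=1 (H, w=11) cum 11
  y=4 (C, w=225) cum 236
  y=7 (D, w=200) cum 436  ← median
  y=8 (B, w=3) cum 439
  y=9 (A, w=120) cum 559
  y=9 (F, w=35) cum 594
  y=11 (G, w=70) cum 664
  y=12 (E, w=45) cum 709
⇒ y* = 7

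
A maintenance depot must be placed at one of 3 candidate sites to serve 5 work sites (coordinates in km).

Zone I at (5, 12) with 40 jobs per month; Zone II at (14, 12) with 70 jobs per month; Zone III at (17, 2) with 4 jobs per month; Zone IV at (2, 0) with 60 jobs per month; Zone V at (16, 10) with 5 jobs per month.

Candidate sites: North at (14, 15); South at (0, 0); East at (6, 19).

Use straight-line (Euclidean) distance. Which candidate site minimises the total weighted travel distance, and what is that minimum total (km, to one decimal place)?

Total weighted distance at each candidate:
  North (14, 15): total = 1822.3
  South (0, 0): total = 2093.5
  East (6, 19): total = 2340.2
Minimum is at North with total 1822.3 km.

North, total 1822.3 km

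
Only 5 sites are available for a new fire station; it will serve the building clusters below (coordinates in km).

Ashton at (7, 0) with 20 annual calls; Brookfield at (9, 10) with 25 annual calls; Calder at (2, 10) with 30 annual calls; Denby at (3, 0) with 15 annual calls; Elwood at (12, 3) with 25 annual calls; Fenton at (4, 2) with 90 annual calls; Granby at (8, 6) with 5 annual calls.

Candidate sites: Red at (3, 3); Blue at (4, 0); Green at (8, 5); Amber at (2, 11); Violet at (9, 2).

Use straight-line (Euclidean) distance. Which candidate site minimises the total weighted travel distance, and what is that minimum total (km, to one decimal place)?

Red, total 969.1 km

Total weighted distance at each candidate:
  Red (3, 3): total = 969.1
  Blue (4, 0): total = 1090.1
  Green (8, 5): total = 1136.6
  Amber (2, 11): total = 1803.1
  Violet (9, 2): total = 1220.0
Minimum is at Red with total 969.1 km.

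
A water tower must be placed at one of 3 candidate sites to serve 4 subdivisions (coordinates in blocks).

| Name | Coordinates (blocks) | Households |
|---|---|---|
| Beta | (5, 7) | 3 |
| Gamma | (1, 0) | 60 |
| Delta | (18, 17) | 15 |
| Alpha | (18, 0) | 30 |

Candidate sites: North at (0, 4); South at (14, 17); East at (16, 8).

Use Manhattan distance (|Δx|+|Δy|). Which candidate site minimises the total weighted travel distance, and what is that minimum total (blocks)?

North, total 1449 blocks

Total weighted distance at each candidate:
  North (0, 4): total = 1449
  South (14, 17): total = 2547
  East (16, 8): total = 1881
Minimum is at North with total 1449 blocks.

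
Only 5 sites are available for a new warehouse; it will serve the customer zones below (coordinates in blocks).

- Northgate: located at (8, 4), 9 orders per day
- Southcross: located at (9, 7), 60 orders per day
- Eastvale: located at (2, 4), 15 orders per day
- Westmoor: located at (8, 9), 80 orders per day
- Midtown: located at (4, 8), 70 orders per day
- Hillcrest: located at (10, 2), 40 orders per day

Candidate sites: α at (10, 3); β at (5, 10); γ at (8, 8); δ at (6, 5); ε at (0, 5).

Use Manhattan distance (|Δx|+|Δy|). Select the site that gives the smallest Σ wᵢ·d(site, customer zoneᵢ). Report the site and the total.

Total weighted distance at each candidate:
  α (10, 3): total = 1912
  β (5, 10): total = 1686
  γ (8, 8): total = 986
  δ (6, 5): total = 1512
  ε (0, 5): total = 2756
Minimum is at γ with total 986 blocks.

γ, total 986 blocks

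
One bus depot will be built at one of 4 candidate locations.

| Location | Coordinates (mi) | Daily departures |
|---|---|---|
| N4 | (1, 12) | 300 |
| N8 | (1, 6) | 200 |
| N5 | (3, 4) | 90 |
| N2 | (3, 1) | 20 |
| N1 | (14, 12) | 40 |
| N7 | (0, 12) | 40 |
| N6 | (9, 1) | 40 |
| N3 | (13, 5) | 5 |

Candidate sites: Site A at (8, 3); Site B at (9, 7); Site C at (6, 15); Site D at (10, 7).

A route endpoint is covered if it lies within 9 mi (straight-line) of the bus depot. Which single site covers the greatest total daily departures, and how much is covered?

Site B, covering 395

Coverage radius r = 9 mi; a point is covered iff (Δx)²+(Δy)² ≤ 9² = 81.
  Site A (8, 3): covers {N8, N5, N2, N6, N3} → 355
  Site B (9, 7): covers {N8, N5, N2, N1, N6, N3} → 395
  Site C (6, 15): covers {N4, N1, N7} → 380
  Site D (10, 7): covers {N5, N1, N6, N3} → 175
Maximum coverage at Site B: 395 daily departures.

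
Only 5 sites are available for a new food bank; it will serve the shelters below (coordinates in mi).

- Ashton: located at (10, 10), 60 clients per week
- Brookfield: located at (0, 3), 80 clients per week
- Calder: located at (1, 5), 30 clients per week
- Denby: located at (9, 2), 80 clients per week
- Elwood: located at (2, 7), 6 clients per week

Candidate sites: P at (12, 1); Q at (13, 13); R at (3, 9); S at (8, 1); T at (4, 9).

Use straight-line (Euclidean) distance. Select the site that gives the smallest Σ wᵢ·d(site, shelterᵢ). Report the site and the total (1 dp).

Total weighted distance at each candidate:
  P (12, 1): total = 2200.5
  Q (13, 13): total = 3010.9
  R (3, 9): total = 1846.1
  S (8, 1): total = 1618.8
  T (4, 9): total = 1797.0
Minimum is at S with total 1618.8 mi.

S, total 1618.8 mi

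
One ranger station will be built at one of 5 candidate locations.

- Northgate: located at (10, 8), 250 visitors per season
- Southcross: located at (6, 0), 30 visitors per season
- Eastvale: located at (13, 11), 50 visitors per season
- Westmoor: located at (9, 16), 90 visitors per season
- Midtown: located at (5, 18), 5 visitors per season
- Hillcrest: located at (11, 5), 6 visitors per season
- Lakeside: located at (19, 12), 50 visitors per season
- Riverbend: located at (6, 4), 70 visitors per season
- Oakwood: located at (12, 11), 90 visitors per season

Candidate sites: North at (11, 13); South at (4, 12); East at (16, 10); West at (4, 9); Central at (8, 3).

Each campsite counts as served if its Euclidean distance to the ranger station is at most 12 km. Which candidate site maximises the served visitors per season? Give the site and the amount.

North, covering 611

Coverage radius r = 12 km; a point is covered iff (Δx)²+(Δy)² ≤ 12² = 144.
  North (11, 13): covers {Northgate, Eastvale, Westmoor, Midtown, Hillcrest, Lakeside, Riverbend, Oakwood} → 611
  South (4, 12): covers {Northgate, Eastvale, Westmoor, Midtown, Hillcrest, Riverbend, Oakwood} → 561
  East (16, 10): covers {Northgate, Eastvale, Westmoor, Hillcrest, Lakeside, Riverbend, Oakwood} → 606
  West (4, 9): covers {Northgate, Southcross, Eastvale, Westmoor, Midtown, Hillcrest, Riverbend, Oakwood} → 591
  Central (8, 3): covers {Northgate, Southcross, Eastvale, Hillcrest, Riverbend, Oakwood} → 496
Maximum coverage at North: 611 visitors per season.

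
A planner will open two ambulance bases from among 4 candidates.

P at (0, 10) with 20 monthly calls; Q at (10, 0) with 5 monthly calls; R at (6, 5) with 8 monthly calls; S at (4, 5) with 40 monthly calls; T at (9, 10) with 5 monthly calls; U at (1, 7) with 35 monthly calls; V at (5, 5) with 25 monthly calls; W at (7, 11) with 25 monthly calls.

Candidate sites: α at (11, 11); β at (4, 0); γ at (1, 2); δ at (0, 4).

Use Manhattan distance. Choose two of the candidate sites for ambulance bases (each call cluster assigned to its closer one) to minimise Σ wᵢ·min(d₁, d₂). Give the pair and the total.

Evaluate every pair (each demand assigned to the nearer of the two):
  {α, δ}: total = 841
  {α, γ}: total = 1004
  {β, δ}: total = 1121
  {α, β}: total = 1141
  {γ, δ}: total = 1146
  {β, γ}: total = 1216
Best pair: {α, δ} with total 841.

{α, δ}, total 841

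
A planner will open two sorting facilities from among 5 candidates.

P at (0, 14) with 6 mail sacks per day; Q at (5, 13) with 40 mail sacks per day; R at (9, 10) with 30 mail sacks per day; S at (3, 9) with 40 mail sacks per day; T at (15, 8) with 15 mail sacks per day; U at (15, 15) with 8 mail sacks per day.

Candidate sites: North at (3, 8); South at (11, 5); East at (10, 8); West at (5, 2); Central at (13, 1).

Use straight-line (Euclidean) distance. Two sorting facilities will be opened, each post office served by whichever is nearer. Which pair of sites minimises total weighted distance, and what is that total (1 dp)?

Evaluate every pair (each demand assigned to the nearer of the two):
  {North, East}: total = 506.6
  {North, South}: total = 618.4
  {North, Central}: total = 705.7
  {North, West}: total = 771.5
  {South, East}: total = 846.6
  {East, West}: total = 846.6
  {East, Central}: total = 846.6
  {South, West}: total = 1091.9
  {South, Central}: total = 1165.8
  {West, Central}: total = 1299.9
Best pair: {North, East} with total 506.6.

{North, East}, total 506.6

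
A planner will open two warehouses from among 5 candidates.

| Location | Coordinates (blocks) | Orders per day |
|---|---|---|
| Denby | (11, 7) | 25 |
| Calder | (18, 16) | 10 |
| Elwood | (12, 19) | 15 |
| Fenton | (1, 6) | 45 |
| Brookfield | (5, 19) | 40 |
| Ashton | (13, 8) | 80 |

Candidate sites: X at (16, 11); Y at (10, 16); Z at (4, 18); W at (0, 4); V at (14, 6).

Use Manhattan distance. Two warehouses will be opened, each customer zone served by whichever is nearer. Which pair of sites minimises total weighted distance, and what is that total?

Evaluate every pair (each demand assigned to the nearer of the two):
  {Z, V}: total = 1280
  {Y, V}: total = 1400
  {W, V}: total = 1640
  {X, Z}: total = 1665
  {Y, W}: total = 1740
  {X, W}: total = 1850
  {X, V}: total = 1935
  {X, Y}: total = 2025
  {Y, Z}: total = 2040
  {Z, W}: total = 2220
Best pair: {Z, V} with total 1280.

{Z, V}, total 1280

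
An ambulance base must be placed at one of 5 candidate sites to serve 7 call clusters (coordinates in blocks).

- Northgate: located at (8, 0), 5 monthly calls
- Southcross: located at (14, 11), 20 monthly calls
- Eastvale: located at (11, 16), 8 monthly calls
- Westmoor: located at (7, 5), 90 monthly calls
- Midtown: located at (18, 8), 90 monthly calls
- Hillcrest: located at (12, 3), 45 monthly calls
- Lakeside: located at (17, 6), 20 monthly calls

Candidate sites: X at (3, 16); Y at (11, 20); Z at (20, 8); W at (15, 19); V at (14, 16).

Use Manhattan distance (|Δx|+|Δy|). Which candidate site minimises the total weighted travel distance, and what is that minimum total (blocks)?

Total weighted distance at each candidate:
  X (3, 16): total = 5379
  Y (11, 20): total = 5017
  Z (20, 8): total = 2721
  W (15, 19): total = 4761
  V (14, 16): total = 3869
Minimum is at Z with total 2721 blocks.

Z, total 2721 blocks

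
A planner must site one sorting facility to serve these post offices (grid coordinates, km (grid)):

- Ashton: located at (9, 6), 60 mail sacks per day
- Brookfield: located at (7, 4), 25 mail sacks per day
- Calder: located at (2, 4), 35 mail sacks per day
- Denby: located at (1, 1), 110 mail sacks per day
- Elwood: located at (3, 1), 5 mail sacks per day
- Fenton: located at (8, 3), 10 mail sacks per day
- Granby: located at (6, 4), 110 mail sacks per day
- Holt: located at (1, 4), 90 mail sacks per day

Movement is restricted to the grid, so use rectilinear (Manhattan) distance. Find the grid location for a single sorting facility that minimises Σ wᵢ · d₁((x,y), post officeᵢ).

Manhattan distance separates: Σwᵢ(|x−xᵢ|+|y−yᵢ|) = Σwᵢ|x−xᵢ| + Σwᵢ|y−yᵢ|, so x and y are optimised independently as 1-D weighted medians.
Total weight W = 445; half = 222.5.
x-coordinate, sorted with cumulative weight:
  x=1 (Denby, w=110) cum 110
  x=1 (Holt, w=90) cum 200
  x=2 (Calder, w=35) cum 235  ← median
  x=3 (Elwood, w=5) cum 240
  x=6 (Granby, w=110) cum 350
  x=7 (Brookfield, w=25) cum 375
  x=8 (Fenton, w=10) cum 385
  x=9 (Ashton, w=60) cum 445
⇒ x* = 2
y-coordinate, sorted with cumulative weight:
  y=1 (Denby, w=110) cum 110
  y=1 (Elwood, w=5) cum 115
  y=3 (Fenton, w=10) cum 125
  y=4 (Brookfield, w=25) cum 150
  y=4 (Calder, w=35) cum 185
  y=4 (Granby, w=110) cum 295  ← median
  y=4 (Holt, w=90) cum 385
  y=6 (Ashton, w=60) cum 445
⇒ y* = 4

(2, 4)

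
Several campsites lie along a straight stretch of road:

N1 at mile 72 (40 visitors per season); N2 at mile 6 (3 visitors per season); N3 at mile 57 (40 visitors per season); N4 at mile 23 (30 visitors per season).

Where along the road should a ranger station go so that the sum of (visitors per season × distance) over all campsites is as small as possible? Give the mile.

x = 57

For a sum of weighted absolute distances on a line, the optimum is the weighted median (not the mean). Total weight W = 113; half-weight = 56.5.
Sort by position and accumulate weight:
  mile 6 (N2, w=3) → cum 3
  mile 23 (N4, w=30) → cum 33
  mile 57 (N3, w=40) → cum 73  ≥ 56.5 → median here
  mile 72 (N1, w=40) → cum 113
Optimal location: mile 57.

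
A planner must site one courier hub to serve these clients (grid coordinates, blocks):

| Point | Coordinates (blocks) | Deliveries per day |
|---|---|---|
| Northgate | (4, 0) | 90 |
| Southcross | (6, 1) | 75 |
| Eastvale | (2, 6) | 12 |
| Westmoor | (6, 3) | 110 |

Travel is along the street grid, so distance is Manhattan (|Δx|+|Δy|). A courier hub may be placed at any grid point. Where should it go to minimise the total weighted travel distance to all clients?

Manhattan distance separates: Σwᵢ(|x−xᵢ|+|y−yᵢ|) = Σwᵢ|x−xᵢ| + Σwᵢ|y−yᵢ|, so x and y are optimised independently as 1-D weighted medians.
Total weight W = 287; half = 143.5.
x-coordinate, sorted with cumulative weight:
  x=2 (Eastvale, w=12) cum 12
  x=4 (Northgate, w=90) cum 102
  x=6 (Southcross, w=75) cum 177  ← median
  x=6 (Westmoor, w=110) cum 287
⇒ x* = 6
y-coordinate, sorted with cumulative weight:
  y=0 (Northgate, w=90) cum 90
  y=1 (Southcross, w=75) cum 165  ← median
  y=3 (Westmoor, w=110) cum 275
  y=6 (Eastvale, w=12) cum 287
⇒ y* = 1

(6, 1)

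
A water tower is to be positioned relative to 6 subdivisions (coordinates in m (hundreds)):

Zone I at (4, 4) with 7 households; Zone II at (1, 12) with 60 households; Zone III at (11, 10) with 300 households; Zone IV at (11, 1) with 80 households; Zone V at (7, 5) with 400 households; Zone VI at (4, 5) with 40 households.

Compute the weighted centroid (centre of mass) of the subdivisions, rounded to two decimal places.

(8.15, 6.80)

The minimiser of Σwᵢ‖p−pᵢ‖² is the weighted centroid p* = (Σwᵢpᵢ)/(Σwᵢ).
Σwᵢ = 887.
Σwᵢxᵢ = 7·4 + 60·1 + 300·11 + 80·11 + 400·7 + 40·4 = 7228.
Σwᵢyᵢ = 7·4 + 60·12 + 300·10 + 80·1 + 400·5 + 40·5 = 6028.
x* = 7228/887 = 8.15, y* = 6028/887 = 6.80.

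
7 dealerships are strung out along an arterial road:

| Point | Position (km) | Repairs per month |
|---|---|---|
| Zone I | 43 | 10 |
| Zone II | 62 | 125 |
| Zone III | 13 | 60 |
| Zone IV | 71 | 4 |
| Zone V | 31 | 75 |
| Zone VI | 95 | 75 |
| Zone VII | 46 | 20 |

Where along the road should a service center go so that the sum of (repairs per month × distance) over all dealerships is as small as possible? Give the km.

x = 62

For a sum of weighted absolute distances on a line, the optimum is the weighted median (not the mean). Total weight W = 369; half-weight = 184.5.
Sort by position and accumulate weight:
  km 13 (Zone III, w=60) → cum 60
  km 31 (Zone V, w=75) → cum 135
  km 43 (Zone I, w=10) → cum 145
  km 46 (Zone VII, w=20) → cum 165
  km 62 (Zone II, w=125) → cum 290  ≥ 184.5 → median here
  km 71 (Zone IV, w=4) → cum 294
  km 95 (Zone VI, w=75) → cum 369
Optimal location: km 62.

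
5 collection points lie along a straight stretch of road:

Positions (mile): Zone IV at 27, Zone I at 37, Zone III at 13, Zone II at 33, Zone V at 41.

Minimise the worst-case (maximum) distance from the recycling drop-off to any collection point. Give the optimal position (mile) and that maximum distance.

location 27, max distance 14

The 1-center on a line is the midpoint of the two extreme points: leftmost at 13, rightmost at 41.
Optimal location = (13 + 41)/2 = 27; maximum distance = (41 − 13)/2 = 14.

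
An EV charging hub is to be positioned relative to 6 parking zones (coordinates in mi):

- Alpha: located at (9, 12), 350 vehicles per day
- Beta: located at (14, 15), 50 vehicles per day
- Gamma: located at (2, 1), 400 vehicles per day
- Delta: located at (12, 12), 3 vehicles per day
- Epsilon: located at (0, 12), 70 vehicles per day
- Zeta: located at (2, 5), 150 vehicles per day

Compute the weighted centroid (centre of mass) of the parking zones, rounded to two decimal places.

(4.87, 6.82)

The minimiser of Σwᵢ‖p−pᵢ‖² is the weighted centroid p* = (Σwᵢpᵢ)/(Σwᵢ).
Σwᵢ = 1023.
Σwᵢxᵢ = 350·9 + 50·14 + 400·2 + 3·12 + 70·0 + 150·2 = 4986.
Σwᵢyᵢ = 350·12 + 50·15 + 400·1 + 3·12 + 70·12 + 150·5 = 6976.
x* = 4986/1023 = 4.87, y* = 6976/1023 = 6.82.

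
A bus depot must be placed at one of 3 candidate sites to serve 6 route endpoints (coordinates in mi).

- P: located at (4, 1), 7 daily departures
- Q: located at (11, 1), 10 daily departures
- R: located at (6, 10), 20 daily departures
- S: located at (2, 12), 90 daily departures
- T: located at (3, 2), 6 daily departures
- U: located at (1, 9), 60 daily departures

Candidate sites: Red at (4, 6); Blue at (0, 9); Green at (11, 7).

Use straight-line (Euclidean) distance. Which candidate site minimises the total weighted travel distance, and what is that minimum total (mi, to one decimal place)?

Total weighted distance at each candidate:
  Red (4, 6): total = 1059.0
  Blue (0, 9): total = 750.5
  Green (11, 7): total = 1836.2
Minimum is at Blue with total 750.5 mi.

Blue, total 750.5 mi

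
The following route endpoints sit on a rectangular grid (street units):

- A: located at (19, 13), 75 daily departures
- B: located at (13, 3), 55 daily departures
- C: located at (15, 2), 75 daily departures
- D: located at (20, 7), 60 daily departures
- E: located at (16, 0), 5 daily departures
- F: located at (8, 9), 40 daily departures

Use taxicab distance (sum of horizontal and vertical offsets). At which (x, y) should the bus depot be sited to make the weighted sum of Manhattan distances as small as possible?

(15, 7)

Manhattan distance separates: Σwᵢ(|x−xᵢ|+|y−yᵢ|) = Σwᵢ|x−xᵢ| + Σwᵢ|y−yᵢ|, so x and y are optimised independently as 1-D weighted medians.
Total weight W = 310; half = 155.
x-coordinate, sorted with cumulative weight:
  x=8 (F, w=40) cum 40
  x=13 (B, w=55) cum 95
  x=15 (C, w=75) cum 170  ← median
  x=16 (E, w=5) cum 175
  x=19 (A, w=75) cum 250
  x=20 (D, w=60) cum 310
⇒ x* = 15
y-coordinate, sorted with cumulative weight:
  y=0 (E, w=5) cum 5
  y=2 (C, w=75) cum 80
  y=3 (B, w=55) cum 135
  y=7 (D, w=60) cum 195  ← median
  y=9 (F, w=40) cum 235
  y=13 (A, w=75) cum 310
⇒ y* = 7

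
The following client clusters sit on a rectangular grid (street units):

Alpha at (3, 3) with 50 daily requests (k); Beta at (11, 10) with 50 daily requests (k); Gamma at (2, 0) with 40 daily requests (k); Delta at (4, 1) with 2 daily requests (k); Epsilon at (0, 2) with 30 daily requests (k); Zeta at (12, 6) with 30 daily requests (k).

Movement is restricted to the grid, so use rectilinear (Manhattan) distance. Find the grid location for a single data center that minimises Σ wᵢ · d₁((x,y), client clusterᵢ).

(3, 3)

Manhattan distance separates: Σwᵢ(|x−xᵢ|+|y−yᵢ|) = Σwᵢ|x−xᵢ| + Σwᵢ|y−yᵢ|, so x and y are optimised independently as 1-D weighted medians.
Total weight W = 202; half = 101.
x-coordinate, sorted with cumulative weight:
  x=0 (Epsilon, w=30) cum 30
  x=2 (Gamma, w=40) cum 70
  x=3 (Alpha, w=50) cum 120  ← median
  x=4 (Delta, w=2) cum 122
  x=11 (Beta, w=50) cum 172
  x=12 (Zeta, w=30) cum 202
⇒ x* = 3
y-coordinate, sorted with cumulative weight:
  y=0 (Gamma, w=40) cum 40
  y=1 (Delta, w=2) cum 42
  y=2 (Epsilon, w=30) cum 72
  y=3 (Alpha, w=50) cum 122  ← median
  y=6 (Zeta, w=30) cum 152
  y=10 (Beta, w=50) cum 202
⇒ y* = 3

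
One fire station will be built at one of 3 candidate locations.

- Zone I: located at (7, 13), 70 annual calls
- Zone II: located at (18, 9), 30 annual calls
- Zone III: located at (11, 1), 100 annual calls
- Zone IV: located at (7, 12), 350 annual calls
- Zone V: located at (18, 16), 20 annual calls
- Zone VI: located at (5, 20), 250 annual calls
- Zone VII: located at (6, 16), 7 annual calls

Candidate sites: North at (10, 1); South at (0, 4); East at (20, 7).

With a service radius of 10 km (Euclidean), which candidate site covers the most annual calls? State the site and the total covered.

Coverage radius r = 10 km; a point is covered iff (Δx)²+(Δy)² ≤ 10² = 100.
  North (10, 1): covers {Zone III} → 100
  South (0, 4): covers {none} → 0
  East (20, 7): covers {Zone II, Zone V} → 50
Maximum coverage at North: 100 annual calls.

North, covering 100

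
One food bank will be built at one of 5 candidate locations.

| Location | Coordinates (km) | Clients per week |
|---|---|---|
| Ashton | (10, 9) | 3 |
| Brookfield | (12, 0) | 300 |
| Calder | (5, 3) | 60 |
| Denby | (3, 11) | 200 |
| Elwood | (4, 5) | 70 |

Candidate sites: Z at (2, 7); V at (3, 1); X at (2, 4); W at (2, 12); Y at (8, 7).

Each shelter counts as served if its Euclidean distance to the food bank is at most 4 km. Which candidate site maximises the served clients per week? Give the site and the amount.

W, covering 200

Coverage radius r = 4 km; a point is covered iff (Δx)²+(Δy)² ≤ 4² = 16.
  Z (2, 7): covers {Elwood} → 70
  V (3, 1): covers {Calder} → 60
  X (2, 4): covers {Calder, Elwood} → 130
  W (2, 12): covers {Denby} → 200
  Y (8, 7): covers {Ashton} → 3
Maximum coverage at W: 200 clients per week.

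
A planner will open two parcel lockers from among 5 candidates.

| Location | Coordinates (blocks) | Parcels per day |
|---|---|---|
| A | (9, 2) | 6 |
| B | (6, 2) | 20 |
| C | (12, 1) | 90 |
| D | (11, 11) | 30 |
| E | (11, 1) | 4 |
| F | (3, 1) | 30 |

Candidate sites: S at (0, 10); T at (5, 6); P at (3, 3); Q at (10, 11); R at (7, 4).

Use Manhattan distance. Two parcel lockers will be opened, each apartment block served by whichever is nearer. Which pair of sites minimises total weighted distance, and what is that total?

Evaluate every pair (each demand assigned to the nearer of the two):
  {Q, R}: total = 1072
  {P, R}: total = 1222
  {P, Q}: total = 1242
  {S, R}: total = 1372
  {T, R}: total = 1372
  {T, Q}: total = 1512
  {T, P}: total = 1542
  {S, P}: total = 1572
  {S, T}: total = 1812
  {S, Q}: total = 1834
Best pair: {Q, R} with total 1072.

{Q, R}, total 1072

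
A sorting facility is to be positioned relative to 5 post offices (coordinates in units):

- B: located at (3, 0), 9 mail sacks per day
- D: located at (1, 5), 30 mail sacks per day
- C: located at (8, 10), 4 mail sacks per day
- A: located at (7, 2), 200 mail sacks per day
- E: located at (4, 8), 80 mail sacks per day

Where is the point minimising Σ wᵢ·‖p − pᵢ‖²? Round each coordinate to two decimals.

(5.60, 3.81)

The minimiser of Σwᵢ‖p−pᵢ‖² is the weighted centroid p* = (Σwᵢpᵢ)/(Σwᵢ).
Σwᵢ = 323.
Σwᵢxᵢ = 9·3 + 30·1 + 4·8 + 200·7 + 80·4 = 1809.
Σwᵢyᵢ = 9·0 + 30·5 + 4·10 + 200·2 + 80·8 = 1230.
x* = 1809/323 = 5.60, y* = 1230/323 = 3.81.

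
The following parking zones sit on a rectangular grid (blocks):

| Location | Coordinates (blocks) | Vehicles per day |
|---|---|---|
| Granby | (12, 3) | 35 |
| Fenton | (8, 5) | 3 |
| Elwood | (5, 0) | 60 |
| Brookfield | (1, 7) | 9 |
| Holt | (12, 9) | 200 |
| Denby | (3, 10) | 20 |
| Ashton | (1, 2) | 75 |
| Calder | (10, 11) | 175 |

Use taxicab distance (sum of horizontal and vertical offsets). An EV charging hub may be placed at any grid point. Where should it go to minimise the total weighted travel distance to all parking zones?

(10, 9)

Manhattan distance separates: Σwᵢ(|x−xᵢ|+|y−yᵢ|) = Σwᵢ|x−xᵢ| + Σwᵢ|y−yᵢ|, so x and y are optimised independently as 1-D weighted medians.
Total weight W = 577; half = 288.5.
x-coordinate, sorted with cumulative weight:
  x=1 (Brookfield, w=9) cum 9
  x=1 (Ashton, w=75) cum 84
  x=3 (Denby, w=20) cum 104
  x=5 (Elwood, w=60) cum 164
  x=8 (Fenton, w=3) cum 167
  x=10 (Calder, w=175) cum 342  ← median
  x=12 (Granby, w=35) cum 377
  x=12 (Holt, w=200) cum 577
⇒ x* = 10
y-coordinate, sorted with cumulative weight:
  y=0 (Elwood, w=60) cum 60
  y=2 (Ashton, w=75) cum 135
  y=3 (Granby, w=35) cum 170
  y=5 (Fenton, w=3) cum 173
  y=7 (Brookfield, w=9) cum 182
  y=9 (Holt, w=200) cum 382  ← median
  y=10 (Denby, w=20) cum 402
  y=11 (Calder, w=175) cum 577
⇒ y* = 9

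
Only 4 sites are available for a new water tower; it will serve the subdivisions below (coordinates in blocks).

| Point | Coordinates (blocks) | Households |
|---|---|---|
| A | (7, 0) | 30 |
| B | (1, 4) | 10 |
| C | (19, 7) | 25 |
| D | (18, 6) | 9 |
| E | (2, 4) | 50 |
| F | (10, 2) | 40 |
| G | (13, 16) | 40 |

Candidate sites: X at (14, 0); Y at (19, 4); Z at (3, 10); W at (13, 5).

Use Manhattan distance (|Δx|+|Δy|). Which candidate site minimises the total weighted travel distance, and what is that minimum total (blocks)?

Total weighted distance at each candidate:
  X (14, 0): total = 2490
  Y (19, 4): total = 2772
  Z (3, 10): total = 2736
  W (13, 5): total = 1994
Minimum is at W with total 1994 blocks.

W, total 1994 blocks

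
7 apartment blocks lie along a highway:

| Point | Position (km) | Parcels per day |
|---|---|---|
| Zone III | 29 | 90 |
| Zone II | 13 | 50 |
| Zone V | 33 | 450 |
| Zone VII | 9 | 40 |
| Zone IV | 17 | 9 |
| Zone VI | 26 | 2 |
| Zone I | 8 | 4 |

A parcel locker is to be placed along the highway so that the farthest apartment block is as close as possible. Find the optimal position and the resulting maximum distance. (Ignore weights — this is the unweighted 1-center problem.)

The 1-center on a line is the midpoint of the two extreme points: leftmost at 8, rightmost at 33.
Optimal location = (8 + 33)/2 = 20.5; maximum distance = (33 − 8)/2 = 12.5.

location 20.5, max distance 12.5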